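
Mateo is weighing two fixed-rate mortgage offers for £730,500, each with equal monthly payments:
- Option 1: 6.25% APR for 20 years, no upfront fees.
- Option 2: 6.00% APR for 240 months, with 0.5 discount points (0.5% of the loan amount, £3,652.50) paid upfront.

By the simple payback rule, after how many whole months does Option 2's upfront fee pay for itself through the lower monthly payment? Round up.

35 months

Option 1: monthly rate = 6.25%/12 = 0.0052083; payment = 730,500 × 0.0052083 / (1 − (1+0.0052083)^−240) = £5,339.43.
Option 2: monthly rate = 6%/12 = 0.0050000; payment = 730,500 × 0.0050000 / (1 − (1+0.0050000)^−240) = £5,233.53.
Monthly savings = £5,339.43 − £5,233.53 = £105.90.
Break-even = £3,652.50 / £105.90 = 34.49 → 35 months.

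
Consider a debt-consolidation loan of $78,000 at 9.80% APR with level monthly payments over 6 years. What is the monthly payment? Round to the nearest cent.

$1,437.16

At 9.80% the monthly rate is 0.0081667, so the payment is 78,000 × 0.0081667 / (1 − 1.0081667^−72) = $1,437.16.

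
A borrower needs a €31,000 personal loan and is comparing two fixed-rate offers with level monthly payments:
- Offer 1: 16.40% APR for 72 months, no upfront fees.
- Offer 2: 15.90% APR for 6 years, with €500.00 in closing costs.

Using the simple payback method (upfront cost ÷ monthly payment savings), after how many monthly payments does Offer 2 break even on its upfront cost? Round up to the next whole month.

Offer 1: at 16.40% the monthly rate is 0.0136667, so the payment is 31,000 × 0.0136667 / (1 − 1.0136667^−72) = €679.29.
Offer 2: at 15.90% the monthly rate is 0.0132500, so the payment is 31,000 × 0.0132500 / (1 − 1.0132500^−72) = €670.74.
Monthly savings = €679.29 − €670.74 = €8.55.
Break-even = €500.00 / €8.55 = 58.48 → 59 months.

59 months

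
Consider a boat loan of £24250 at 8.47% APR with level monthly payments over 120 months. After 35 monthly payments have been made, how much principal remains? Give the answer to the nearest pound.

With monthly rate i = 8.47%/12 = 0.0070583, the balance after k of n payments is P · [(1+i)^n − (1+i)^k] / [(1+i)^n − 1].
(1+0.0070583)^120 = 2.32570865 and (1+0.0070583)^35 = 1.27912199, so the balance is 24,250 × (2.32570865 − 1.27912199) / (2.32570865 − 1) = £19,144.27.

£19,144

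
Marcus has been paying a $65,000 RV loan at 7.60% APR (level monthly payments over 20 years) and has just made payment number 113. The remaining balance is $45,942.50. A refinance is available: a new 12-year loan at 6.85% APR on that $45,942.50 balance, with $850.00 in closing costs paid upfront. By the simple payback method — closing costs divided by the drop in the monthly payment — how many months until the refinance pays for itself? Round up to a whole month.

15 months

Current payment = 65,000 × 7.6%/12 / (1 − (1+0.0063333)^−240) = $527.62.
Refinanced payment = 45,942.50 × 0.0057083 / (1 − (1+0.0057083)^−144) = $468.80.
Monthly savings = $527.62 − $468.80 = $58.82.
Break-even = $850.00 / $58.82 = 14.45 → 15 months.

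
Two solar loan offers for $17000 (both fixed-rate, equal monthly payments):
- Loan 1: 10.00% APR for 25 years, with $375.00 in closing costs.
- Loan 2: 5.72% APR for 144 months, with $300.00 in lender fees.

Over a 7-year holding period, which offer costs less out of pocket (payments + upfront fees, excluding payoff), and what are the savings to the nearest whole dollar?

Loan 1 by $678

Loan 1: at 10.00% the monthly rate is 0.0083333, so the payment is 17,000 × 0.0083333 / (1 − 1.0083333^−300) = $154.48.
Loan 2: at 5.72% the monthly rate is 0.0047667, so the payment is 17,000 × 0.0047667 / (1 − 1.0047667^−144) = $163.44.
Over 84 months: Loan 1 costs 84 × $154.48 + $375.00 = $13,351.32; Loan 2 costs 84 × $163.44 + $300.00 = $14,028.96.
Loan 1 is cheaper by $14,028.96 − $13,351.32 = $677.64.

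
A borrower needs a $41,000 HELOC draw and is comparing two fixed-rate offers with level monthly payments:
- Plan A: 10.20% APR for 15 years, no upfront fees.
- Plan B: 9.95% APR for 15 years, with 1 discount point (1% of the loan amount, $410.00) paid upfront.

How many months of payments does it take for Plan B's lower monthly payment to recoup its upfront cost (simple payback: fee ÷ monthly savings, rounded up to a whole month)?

66 months

Plan A: at 10.20% the monthly rate is 0.0085000, so the payment is 41,000 × 0.0085000 / (1 − 1.0085000^−180) = $445.62.
Plan B: at 9.95% the monthly rate is 0.0082917, so the payment is 41,000 × 0.0082917 / (1 − 1.0082917^−180) = $439.33.
Monthly savings = $445.62 − $439.33 = $6.29.
Break-even = $410.00 / $6.29 = 65.18 → 66 months.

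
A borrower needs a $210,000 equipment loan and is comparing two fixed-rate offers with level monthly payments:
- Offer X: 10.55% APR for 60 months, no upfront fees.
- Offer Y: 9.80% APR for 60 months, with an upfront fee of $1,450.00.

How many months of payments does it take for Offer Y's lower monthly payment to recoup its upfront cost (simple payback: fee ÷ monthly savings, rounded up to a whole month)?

Offer X: at 10.55% the monthly rate is 0.0087917, so the payment is 210,000 × 0.0087917 / (1 − 1.0087917^−60) = $4,518.92.
Offer Y: monthly rate = 9.8%/12 = 0.0081667; payment = 210,000 × 0.0081667 / (1 − (1+0.0081667)^−60) = $4,441.24.
Monthly savings = $4,518.92 − $4,441.24 = $77.68.
Break-even = $1,450.00 / $77.68 = 18.67 → 19 months.

19 months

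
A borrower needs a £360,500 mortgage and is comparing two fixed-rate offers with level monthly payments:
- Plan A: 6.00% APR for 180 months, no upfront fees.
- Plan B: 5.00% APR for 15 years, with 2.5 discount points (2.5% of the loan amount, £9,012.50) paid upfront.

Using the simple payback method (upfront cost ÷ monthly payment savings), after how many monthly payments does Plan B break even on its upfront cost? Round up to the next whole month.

Plan A: at 6.00% the monthly rate is 0.0050000, so the payment is 360,500 × 0.0050000 / (1 − 1.0050000^−180) = £3,042.10.
Plan B: monthly rate = 5%/12 = 0.0041667; payment = 360,500 × 0.0041667 / (1 − (1+0.0041667)^−180) = £2,850.81.
Monthly savings = £3,042.10 − £2,850.81 = £191.29.
Break-even = £9,012.50 / £191.29 = 47.11 → 48 months.

48 months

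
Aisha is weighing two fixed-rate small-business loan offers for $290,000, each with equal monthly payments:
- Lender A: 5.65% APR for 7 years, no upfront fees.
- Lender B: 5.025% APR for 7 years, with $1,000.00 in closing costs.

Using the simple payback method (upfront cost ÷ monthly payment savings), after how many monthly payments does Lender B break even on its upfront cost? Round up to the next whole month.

Lender A: monthly rate = 5.65%/12 = 0.0047083; payment = 290,000 × 0.0047083 / (1 − (1+0.0047083)^−84) = $4,187.99.
Lender B: at 5.025% the monthly rate is 0.0041875, so the payment is 290,000 × 0.0041875 / (1 − 1.0041875^−84) = $4,102.24.
Monthly savings = $4,187.99 − $4,102.24 = $85.75.
Break-even = $1,000.00 / $85.75 = 11.66 → 12 months.

12 months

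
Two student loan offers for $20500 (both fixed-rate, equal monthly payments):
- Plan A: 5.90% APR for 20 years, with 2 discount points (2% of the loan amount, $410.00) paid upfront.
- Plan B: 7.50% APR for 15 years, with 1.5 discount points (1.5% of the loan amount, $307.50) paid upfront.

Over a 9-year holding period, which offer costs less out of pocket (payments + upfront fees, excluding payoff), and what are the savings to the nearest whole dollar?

Plan A by $4,687

Plan A: monthly rate = 5.9%/12 = 0.0049167; payment = 20,500 × 0.0049167 / (1 − (1+0.0049167)^−240) = $145.69.
Plan B: monthly rate = 7.5%/12 = 0.0062500; payment = 20,500 × 0.0062500 / (1 − (1+0.0062500)^−180) = $190.04.
Over 108 months: Plan A costs 108 × $145.69 + $410.00 = $16,144.52; Plan B costs 108 × $190.04 + $307.50 = $20,831.82.
Plan A is cheaper by $20,831.82 − $16,144.52 = $4,687.30.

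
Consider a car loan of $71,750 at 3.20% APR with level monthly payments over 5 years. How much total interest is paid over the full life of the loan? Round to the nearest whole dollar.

At 3.20% the monthly rate is 0.0026667, so the payment is 71,750 × 0.0026667 / (1 − 1.0026667^−60) = $1,295.64.
Total paid = 60 × $1,295.64 = $77,738.40; interest = $77,738.40 − $71,750 = $5,988.40.

$5,988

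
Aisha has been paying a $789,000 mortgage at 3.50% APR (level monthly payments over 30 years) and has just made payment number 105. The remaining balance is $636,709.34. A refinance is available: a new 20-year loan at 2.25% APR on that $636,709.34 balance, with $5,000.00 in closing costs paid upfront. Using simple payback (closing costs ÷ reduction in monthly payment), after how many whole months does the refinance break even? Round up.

Current payment = 789,000 × 3.5%/12 / (1 − (1+0.0029167)^−360) = $3,542.96.
Refinanced payment = 636,709.34 × 0.0018750 / (1 − (1+0.0018750)^−240) = $3,296.93.
Monthly savings = $3,542.96 − $3,296.93 = $246.03.
Break-even = $5,000.00 / $246.03 = 20.32 → 21 months.

21 months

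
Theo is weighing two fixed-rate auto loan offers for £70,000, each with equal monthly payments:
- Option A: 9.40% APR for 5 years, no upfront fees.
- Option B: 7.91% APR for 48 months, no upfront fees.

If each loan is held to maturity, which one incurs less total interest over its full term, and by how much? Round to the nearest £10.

Option B by £6,120

Option A: monthly rate = 9.4%/12 = 0.0078333; payment = 70,000 × 0.0078333 / (1 − (1+0.0078333)^−60) = £1,466.71.
Total interest on Option A = 60 × £1,466.71 − £70,000 = £18,002.60.
Option B: monthly rate = 7.91%/12 = 0.0065917; payment = 70,000 × 0.0065917 / (1 − (1+0.0065917)^−48) = £1,705.95.
Total interest on Option B = 48 × £1,705.95 − £70,000 = £11,885.60.
Option B is lower by £6,117.00.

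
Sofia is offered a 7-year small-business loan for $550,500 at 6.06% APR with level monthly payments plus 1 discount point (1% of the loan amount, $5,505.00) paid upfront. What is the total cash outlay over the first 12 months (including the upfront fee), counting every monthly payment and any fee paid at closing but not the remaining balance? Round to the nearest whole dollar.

$102,199

Monthly rate = 6.06%/12 = 0.0050500; payment = 550,500 × 0.0050500 / (1 − (1+0.0050500)^−84) = $8,057.85.
Total outlay = 12 × $8,057.85 + $5,505.00 = $102,199.20.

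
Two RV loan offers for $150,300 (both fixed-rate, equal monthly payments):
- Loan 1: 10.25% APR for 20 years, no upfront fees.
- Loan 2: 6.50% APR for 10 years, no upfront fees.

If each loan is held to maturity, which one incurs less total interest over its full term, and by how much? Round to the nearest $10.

Loan 2 by $149,300

Loan 1: at 10.25% the monthly rate is 0.0085417, so the payment is 150,300 × 0.0085417 / (1 − 1.0085417^−240) = $1,475.41.
Total interest on Loan 1 = 240 × $1,475.41 − $150,300 = $203,798.40.
Loan 2: monthly rate = 6.5%/12 = 0.0054167; payment = 150,300 × 0.0054167 / (1 − (1+0.0054167)^−120) = $1,706.63.
Total interest on Loan 2 = 120 × $1,706.63 − $150,300 = $54,495.60.
Loan 2 is lower by $149,302.80.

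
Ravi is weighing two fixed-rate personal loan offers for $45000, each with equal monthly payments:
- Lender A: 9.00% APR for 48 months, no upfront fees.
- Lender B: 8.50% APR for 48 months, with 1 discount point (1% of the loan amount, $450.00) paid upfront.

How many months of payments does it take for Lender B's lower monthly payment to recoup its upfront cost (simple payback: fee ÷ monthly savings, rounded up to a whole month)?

Lender A: monthly rate = 9%/12 = 0.0075000; payment = 45,000 × 0.0075000 / (1 − (1+0.0075000)^−48) = $1,119.83.
Lender B: monthly rate = 8.5%/12 = 0.0070833; payment = 45,000 × 0.0070833 / (1 − (1+0.0070833)^−48) = $1,109.17.
Monthly savings = $1,119.83 − $1,109.17 = $10.66.
Break-even = $450.00 / $10.66 = 42.21 → 43 months.

43 months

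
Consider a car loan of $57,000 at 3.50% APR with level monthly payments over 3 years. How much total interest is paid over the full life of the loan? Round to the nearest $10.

Monthly rate = 3.5%/12 = 0.0029167; payment = 57,000 × 0.0029167 / (1 − (1+0.0029167)^−36) = $1,670.22.
Total paid = 36 × $1,670.22 = $60,127.92; interest = $60,127.92 − $57,000 = $3,127.92.

$3,130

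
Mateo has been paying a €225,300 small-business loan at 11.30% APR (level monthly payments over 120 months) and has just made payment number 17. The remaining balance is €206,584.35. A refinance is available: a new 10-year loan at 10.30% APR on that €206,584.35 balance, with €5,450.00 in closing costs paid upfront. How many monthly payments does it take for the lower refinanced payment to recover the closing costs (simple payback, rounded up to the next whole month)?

Current payment = 225,300 × 11.3%/12 / (1 − (1+0.0094167)^−120) = €3,141.89.
Refinanced payment = 206,584.35 × 0.0085833 / (1 − (1+0.0085833)^−120) = €2,764.46.
Monthly savings = €3,141.89 − €2,764.46 = €377.43.
Break-even = €5,450.00 / €377.43 = 14.44 → 15 months.

15 months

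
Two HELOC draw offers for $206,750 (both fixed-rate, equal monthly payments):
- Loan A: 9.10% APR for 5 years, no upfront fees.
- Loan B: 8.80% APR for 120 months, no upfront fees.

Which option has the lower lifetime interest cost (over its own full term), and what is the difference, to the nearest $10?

Loan A: at 9.10% the monthly rate is 0.0075833, so the payment is 206,750 × 0.0075833 / (1 − 1.0075833^−60) = $4,301.83.
Total interest on Loan A = 60 × $4,301.83 − $206,750 = $51,359.80.
Loan B: monthly rate = 8.8%/12 = 0.0073333; payment = 206,750 × 0.0073333 / (1 − (1+0.0073333)^−120) = $2,596.70.
Total interest on Loan B = 120 × $2,596.70 − $206,750 = $104,854.00.
Loan A is lower by $53,494.20.

Loan A by $53,490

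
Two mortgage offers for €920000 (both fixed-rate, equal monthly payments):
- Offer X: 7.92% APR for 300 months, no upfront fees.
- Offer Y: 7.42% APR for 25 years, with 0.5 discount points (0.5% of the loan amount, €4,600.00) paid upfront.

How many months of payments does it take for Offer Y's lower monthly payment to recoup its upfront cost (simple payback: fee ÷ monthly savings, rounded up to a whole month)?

16 months

Offer X: at 7.92% the monthly rate is 0.0066000, so the payment is 920,000 × 0.0066000 / (1 − 1.0066000^−300) = €7,052.02.
Offer Y: monthly rate = 7.42%/12 = 0.0061833; payment = 920,000 × 0.0061833 / (1 − (1+0.0061833)^−300) = €6,750.92.
Monthly savings = €7,052.02 − €6,750.92 = €301.10.
Break-even = €4,600.00 / €301.10 = 15.28 → 16 months.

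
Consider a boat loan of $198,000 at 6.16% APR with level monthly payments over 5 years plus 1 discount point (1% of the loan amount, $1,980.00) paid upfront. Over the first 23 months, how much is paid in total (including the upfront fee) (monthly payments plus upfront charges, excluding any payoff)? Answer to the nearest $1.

Monthly rate = 6.16%/12 = 0.0051333; payment = 198,000 × 0.0051333 / (1 − (1+0.0051333)^−60) = $3,842.64.
Total outlay = 23 × $3,842.64 + $1,980.00 = $90,360.72.

$90,361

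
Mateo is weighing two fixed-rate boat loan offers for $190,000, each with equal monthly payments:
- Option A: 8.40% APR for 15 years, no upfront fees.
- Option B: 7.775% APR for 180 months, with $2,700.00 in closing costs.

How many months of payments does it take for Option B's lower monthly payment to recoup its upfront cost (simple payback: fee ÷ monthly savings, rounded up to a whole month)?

40 months

Option A: at 8.40% the monthly rate is 0.0070000, so the payment is 190,000 × 0.0070000 / (1 − 1.0070000^−180) = $1,859.88.
Option B: at 7.775% the monthly rate is 0.0064792, so the payment is 190,000 × 0.0064792 / (1 − 1.0064792^−180) = $1,791.15.
Monthly savings = $1,859.88 − $1,791.15 = $68.73.
Break-even = $2,700.00 / $68.73 = 39.28 → 40 months.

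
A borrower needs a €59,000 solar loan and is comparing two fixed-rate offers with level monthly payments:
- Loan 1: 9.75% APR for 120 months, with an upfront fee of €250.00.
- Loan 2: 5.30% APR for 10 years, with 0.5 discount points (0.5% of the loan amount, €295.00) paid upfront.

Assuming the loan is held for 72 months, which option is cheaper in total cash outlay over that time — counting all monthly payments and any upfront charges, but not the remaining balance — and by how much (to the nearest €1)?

Loan 2 by €9,824

Loan 1: monthly rate = 9.75%/12 = 0.0081250; payment = 59,000 × 0.0081250 / (1 − (1+0.0081250)^−120) = €771.54.
Loan 2: monthly rate = 5.3%/12 = 0.0044167; payment = 59,000 × 0.0044167 / (1 − (1+0.0044167)^−120) = €634.47.
Over 72 months: Loan 1 costs 72 × €771.54 + €250.00 = €55,800.88; Loan 2 costs 72 × €634.47 + €295.00 = €45,976.84.
Loan 2 is cheaper by €55,800.88 − €45,976.84 = €9,824.04.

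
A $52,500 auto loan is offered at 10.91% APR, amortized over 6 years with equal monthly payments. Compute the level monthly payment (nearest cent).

$996.87

Monthly rate = 10.91%/12 = 0.0090917; payment = 52,500 × 0.0090917 / (1 − (1+0.0090917)^−72) = $996.87.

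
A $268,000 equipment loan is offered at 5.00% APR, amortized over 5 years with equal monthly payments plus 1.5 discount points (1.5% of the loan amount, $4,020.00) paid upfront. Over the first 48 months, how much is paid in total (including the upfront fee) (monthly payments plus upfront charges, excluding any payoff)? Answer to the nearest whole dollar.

$246,780

At 5.00% the monthly rate is 0.0041667, so the payment is 268,000 × 0.0041667 / (1 − 1.0041667^−60) = $5,057.49.
Total outlay = 48 × $5,057.49 + $4,020.00 = $246,779.52.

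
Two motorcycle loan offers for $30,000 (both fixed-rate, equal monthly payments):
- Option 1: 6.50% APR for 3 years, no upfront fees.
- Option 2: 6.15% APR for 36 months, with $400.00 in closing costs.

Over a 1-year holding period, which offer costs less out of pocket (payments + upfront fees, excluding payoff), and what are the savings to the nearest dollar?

Option 1 by $343

Option 1: monthly rate = 6.5%/12 = 0.0054167; payment = 30,000 × 0.0054167 / (1 − (1+0.0054167)^−36) = $919.47.
Option 2: monthly rate = 6.15%/12 = 0.0051250; payment = 30,000 × 0.0051250 / (1 − (1+0.0051250)^−36) = $914.70.
Over 12 months: Option 1 costs 12 × $919.47 = $11,033.64; Option 2 costs 12 × $914.70 + $400.00 = $11,376.40.
Option 1 is cheaper by $11,376.40 − $11,033.64 = $342.76.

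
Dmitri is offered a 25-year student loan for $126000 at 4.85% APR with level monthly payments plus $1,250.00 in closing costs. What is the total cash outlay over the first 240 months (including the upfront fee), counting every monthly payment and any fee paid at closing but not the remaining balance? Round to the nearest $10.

$175,400

At 4.85% the monthly rate is 0.0040417, so the payment is 126,000 × 0.0040417 / (1 − 1.0040417^−300) = $725.61.
Total outlay = 240 × $725.61 + $1,250.00 = $175,396.40.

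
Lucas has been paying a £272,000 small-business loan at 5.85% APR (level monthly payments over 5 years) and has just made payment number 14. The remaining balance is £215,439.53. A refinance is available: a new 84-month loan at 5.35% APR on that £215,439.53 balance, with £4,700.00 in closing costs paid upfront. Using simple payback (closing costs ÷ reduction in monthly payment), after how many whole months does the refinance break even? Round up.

Current payment = 272,000 × 5.85%/12 / (1 − (1+0.0048750)^−60) = £5,239.57.
Refinanced payment = 215,439.53 × 0.0044583 / (1 − (1+0.0044583)^−84) = £3,080.56.
Monthly savings = £5,239.57 − £3,080.56 = £2,159.01.
Break-even = £4,700.00 / £2,159.01 = 2.18 → 3 months.

3 months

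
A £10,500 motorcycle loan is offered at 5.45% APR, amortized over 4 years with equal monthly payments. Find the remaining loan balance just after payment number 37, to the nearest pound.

£2,612

With monthly rate i = 5.45%/12 = 0.0045417, the balance after k of n payments is P · [(1+i)^n − (1+i)^k] / [(1+i)^n − 1].
(1+0.0045417)^48 = 1.24297345 and (1+0.0045417)^37 = 1.18253593, so the balance is 10,500 × (1.24297345 − 1.18253593) / (1.24297345 − 1) = £2,611.78.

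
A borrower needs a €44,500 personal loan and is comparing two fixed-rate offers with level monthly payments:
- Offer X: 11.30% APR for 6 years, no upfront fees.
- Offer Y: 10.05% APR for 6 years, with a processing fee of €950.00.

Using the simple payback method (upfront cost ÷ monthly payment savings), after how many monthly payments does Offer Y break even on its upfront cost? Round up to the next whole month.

Offer X: at 11.30% the monthly rate is 0.0094167, so the payment is 44,500 × 0.0094167 / (1 − 1.0094167^−72) = €853.87.
Offer Y: at 10.05% the monthly rate is 0.0083750, so the payment is 44,500 × 0.0083750 / (1 − 1.0083750^−72) = €825.52.
Monthly savings = €853.87 − €825.52 = €28.35.
Break-even = €950.00 / €28.35 = 33.51 → 34 months.

34 months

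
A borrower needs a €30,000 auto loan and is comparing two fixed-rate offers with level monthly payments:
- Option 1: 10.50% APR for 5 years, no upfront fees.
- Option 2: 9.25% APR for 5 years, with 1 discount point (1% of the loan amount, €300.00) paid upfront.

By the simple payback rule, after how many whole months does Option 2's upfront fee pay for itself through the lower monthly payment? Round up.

Option 1: monthly rate = 10.5%/12 = 0.0087500; payment = 30,000 × 0.0087500 / (1 − (1+0.0087500)^−60) = €644.82.
Option 2: at 9.25% the monthly rate is 0.0077083, so the payment is 30,000 × 0.0077083 / (1 − 1.0077083^−60) = €626.40.
Monthly savings = €644.82 − €626.40 = €18.42.
Break-even = €300.00 / €18.42 = 16.29 → 17 months.

17 months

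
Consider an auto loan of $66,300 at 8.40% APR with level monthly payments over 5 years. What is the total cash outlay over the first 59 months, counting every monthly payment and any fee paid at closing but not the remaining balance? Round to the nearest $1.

$80,066

Monthly rate = 8.4%/12 = 0.0070000; payment = 66,300 × 0.0070000 / (1 − (1+0.0070000)^−60) = $1,357.05.
Total outlay = 59 × $1,357.05 = $80,065.95.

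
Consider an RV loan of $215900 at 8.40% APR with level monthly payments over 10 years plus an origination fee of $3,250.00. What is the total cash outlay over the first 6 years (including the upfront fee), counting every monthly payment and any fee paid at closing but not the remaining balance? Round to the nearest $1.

At 8.40% the monthly rate is 0.0070000, so the payment is 215,900 × 0.0070000 / (1 − 1.0070000^−120) = $2,665.32.
Total outlay = 72 × $2,665.32 + $3,250.00 = $195,153.04.

$195,153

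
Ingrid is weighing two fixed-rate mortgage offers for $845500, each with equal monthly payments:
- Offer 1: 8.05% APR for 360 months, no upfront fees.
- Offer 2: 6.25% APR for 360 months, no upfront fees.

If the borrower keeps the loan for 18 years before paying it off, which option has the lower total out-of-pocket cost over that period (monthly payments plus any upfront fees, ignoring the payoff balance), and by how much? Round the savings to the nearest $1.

Offer 1: at 8.05% the monthly rate is 0.0067083, so the payment is 845,500 × 0.0067083 / (1 − 1.0067083^−360) = $6,233.48.
Offer 2: at 6.25% the monthly rate is 0.0052083, so the payment is 845,500 × 0.0052083 / (1 − 1.0052083^−360) = $5,205.89.
Over 216 months: Offer 1 costs 216 × $6,233.48 = $1,346,431.68; Offer 2 costs 216 × $5,205.89 = $1,124,472.24.
Offer 2 is cheaper by $1,346,431.68 − $1,124,472.24 = $221,959.44.

Offer 2 by $221,959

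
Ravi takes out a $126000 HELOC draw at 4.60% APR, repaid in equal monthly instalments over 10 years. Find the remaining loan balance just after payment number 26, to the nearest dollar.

$103,383

With monthly rate i = 4.6%/12 = 0.0038333, the balance after k of n payments is P · [(1+i)^n − (1+i)^k] / [(1+i)^n − 1].
(1+0.0038333)^120 = 1.58268153 and (1+0.0038333)^26 = 1.10459210, so the balance is 126,000 × (1.58268153 − 1.10459210) / (1.58268153 − 1) = $103,382.83.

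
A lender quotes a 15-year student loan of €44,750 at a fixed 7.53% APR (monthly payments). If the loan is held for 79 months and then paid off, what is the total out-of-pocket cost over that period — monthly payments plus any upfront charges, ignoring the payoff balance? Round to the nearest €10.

Monthly rate = 7.53%/12 = 0.0062750; payment = 44,750 × 0.0062750 / (1 − (1+0.0062750)^−180) = €415.60.
Total outlay = 79 × €415.60 = €32,832.40.

€32,830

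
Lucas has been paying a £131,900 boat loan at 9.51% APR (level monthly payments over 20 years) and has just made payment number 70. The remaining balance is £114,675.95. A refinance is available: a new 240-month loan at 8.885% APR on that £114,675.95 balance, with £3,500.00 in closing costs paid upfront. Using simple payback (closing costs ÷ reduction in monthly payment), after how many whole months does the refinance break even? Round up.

Current payment = 131,900 × 9.51%/12 / (1 − (1+0.0079250)^−240) = £1,230.34.
Refinanced payment = 114,675.95 × 0.0074042 / (1 − (1+0.0074042)^−240) = £1,023.30.
Monthly savings = £1,230.34 − £1,023.30 = £207.04.
Break-even = £3,500.00 / £207.04 = 16.90 → 17 months.

17 months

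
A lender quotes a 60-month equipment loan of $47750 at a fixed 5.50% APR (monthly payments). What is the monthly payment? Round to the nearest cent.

Monthly rate = 5.5%/12 = 0.0045833; payment = 47,750 × 0.0045833 / (1 − (1+0.0045833)^−60) = $912.08.

$912.08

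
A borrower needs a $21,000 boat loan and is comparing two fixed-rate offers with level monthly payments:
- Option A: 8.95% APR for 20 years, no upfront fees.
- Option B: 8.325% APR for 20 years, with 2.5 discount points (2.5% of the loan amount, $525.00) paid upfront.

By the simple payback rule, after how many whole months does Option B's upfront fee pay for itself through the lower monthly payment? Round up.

Option A: monthly rate = 8.95%/12 = 0.0074583; payment = 21,000 × 0.0074583 / (1 − (1+0.0074583)^−240) = $188.27.
Option B: monthly rate = 8.325%/12 = 0.0069375; payment = 21,000 × 0.0069375 / (1 − (1+0.0069375)^−240) = $179.92.
Monthly savings = $188.27 − $179.92 = $8.35.
Break-even = $525.00 / $8.35 = 62.87 → 63 months.

63 months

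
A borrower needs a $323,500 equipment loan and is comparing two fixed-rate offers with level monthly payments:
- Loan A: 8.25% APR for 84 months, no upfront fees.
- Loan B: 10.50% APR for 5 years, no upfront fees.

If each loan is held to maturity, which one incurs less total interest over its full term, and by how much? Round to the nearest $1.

Loan B by $9,736

Loan A: at 8.25% the monthly rate is 0.0068750, so the payment is 323,500 × 0.0068750 / (1 − 1.0068750^−84) = $5,082.53.
Total interest on Loan A = 84 × $5,082.53 − $323,500 = $103,432.52.
Loan B: monthly rate = 10.5%/12 = 0.0087500; payment = 323,500 × 0.0087500 / (1 − (1+0.0087500)^−60) = $6,953.28.
Total interest on Loan B = 60 × $6,953.28 − $323,500 = $93,696.80.
Loan B is lower by $9,735.72.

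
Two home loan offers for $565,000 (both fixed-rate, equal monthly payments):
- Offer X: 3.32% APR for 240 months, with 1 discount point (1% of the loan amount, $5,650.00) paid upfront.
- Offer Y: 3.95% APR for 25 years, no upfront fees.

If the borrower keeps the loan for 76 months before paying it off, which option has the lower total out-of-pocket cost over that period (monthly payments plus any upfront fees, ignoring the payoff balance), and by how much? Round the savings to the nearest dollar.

Offer Y by $25,262

Offer X: monthly rate = 3.32%/12 = 0.0027667; payment = 565,000 × 0.0027667 / (1 − (1+0.0027667)^−240) = $3,224.75.
Offer Y: monthly rate = 3.95%/12 = 0.0032917; payment = 565,000 × 0.0032917 / (1 − (1+0.0032917)^−300) = $2,966.70.
Over 76 months: Offer X costs 76 × $3,224.75 + $5,650.00 = $250,731.00; Offer Y costs 76 × $2,966.70 = $225,469.20.
Offer Y is cheaper by $250,731.00 − $225,469.20 = $25,261.80.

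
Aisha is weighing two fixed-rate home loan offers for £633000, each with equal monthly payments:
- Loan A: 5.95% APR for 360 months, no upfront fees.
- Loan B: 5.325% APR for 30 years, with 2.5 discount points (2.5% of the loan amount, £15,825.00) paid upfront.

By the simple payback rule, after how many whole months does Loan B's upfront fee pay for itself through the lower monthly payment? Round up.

64 months

Loan A: at 5.95% the monthly rate is 0.0049583, so the payment is 633,000 × 0.0049583 / (1 − 1.0049583^−360) = £3,774.83.
Loan B: monthly rate = 5.325%/12 = 0.0044375; payment = 633,000 × 0.0044375 / (1 − (1+0.0044375)^−360) = £3,524.91.
Monthly savings = £3,774.83 − £3,524.91 = £249.92.
Break-even = £15,825.00 / £249.92 = 63.32 → 64 months.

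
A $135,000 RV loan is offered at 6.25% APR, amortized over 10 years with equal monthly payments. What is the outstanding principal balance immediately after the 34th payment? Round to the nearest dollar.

With monthly rate i = 6.25%/12 = 0.0052083, the balance after k of n payments is P · [(1+i)^n − (1+i)^k] / [(1+i)^n − 1].
(1+0.0052083)^120 = 1.86521817 and (1+0.0052083)^34 = 1.19318210, so the balance is 135,000 × (1.86521817 − 1.19318210) / (1.86521817 − 1) = $104,857.79.

$104,858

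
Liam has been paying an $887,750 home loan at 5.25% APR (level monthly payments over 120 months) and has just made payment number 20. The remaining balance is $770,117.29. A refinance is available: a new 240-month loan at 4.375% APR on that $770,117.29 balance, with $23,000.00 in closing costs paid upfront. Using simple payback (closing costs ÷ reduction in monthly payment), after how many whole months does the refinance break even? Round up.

Current payment = 887,750 × 5.25%/12 / (1 − (1+0.0043750)^−120) = $9,524.82.
Refinanced payment = 770,117.29 × 0.0036458 / (1 − (1+0.0036458)^−240) = $4,820.33.
Monthly savings = $9,524.82 − $4,820.33 = $4,704.49.
Break-even = $23,000.00 / $4,704.49 = 4.89 → 5 months.

5 months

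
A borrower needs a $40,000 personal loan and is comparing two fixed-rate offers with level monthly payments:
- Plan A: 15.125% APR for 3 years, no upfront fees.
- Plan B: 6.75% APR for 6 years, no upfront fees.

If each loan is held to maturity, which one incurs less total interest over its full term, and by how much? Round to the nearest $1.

Plan A: at 15.125% the monthly rate is 0.0126042, so the payment is 40,000 × 0.0126042 / (1 − 1.0126042^−36) = $1,389.06.
Total interest on Plan A = 36 × $1,389.06 − $40,000 = $10,006.16.
Plan B: at 6.75% the monthly rate is 0.0056250, so the payment is 40,000 × 0.0056250 / (1 − 1.0056250^−72) = $677.17.
Total interest on Plan B = 72 × $677.17 − $40,000 = $8,756.24.
Plan B is lower by $1,249.92.

Plan B by $1,250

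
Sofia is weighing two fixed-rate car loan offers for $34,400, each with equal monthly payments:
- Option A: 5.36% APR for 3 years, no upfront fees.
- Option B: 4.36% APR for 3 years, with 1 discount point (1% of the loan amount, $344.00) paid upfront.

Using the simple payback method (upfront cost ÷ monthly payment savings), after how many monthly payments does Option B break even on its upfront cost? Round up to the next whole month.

23 months

Option A: at 5.36% the monthly rate is 0.0044667, so the payment is 34,400 × 0.0044667 / (1 − 1.0044667^−36) = $1,036.57.
Option B: monthly rate = 4.36%/12 = 0.0036333; payment = 34,400 × 0.0036333 / (1 − (1+0.0036333)^−36) = $1,021.14.
Monthly savings = $1,036.57 − $1,021.14 = $15.43.
Break-even = $344.00 / $15.43 = 22.29 → 23 months.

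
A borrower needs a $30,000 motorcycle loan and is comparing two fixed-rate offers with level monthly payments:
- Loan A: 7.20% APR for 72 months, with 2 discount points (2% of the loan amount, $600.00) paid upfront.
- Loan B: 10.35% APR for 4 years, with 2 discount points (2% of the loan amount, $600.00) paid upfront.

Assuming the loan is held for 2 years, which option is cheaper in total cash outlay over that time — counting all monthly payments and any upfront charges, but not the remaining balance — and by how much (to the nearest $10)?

Loan A by $6,040

Loan A: monthly rate = 7.2%/12 = 0.0060000; payment = 30,000 × 0.0060000 / (1 − (1+0.0060000)^−72) = $514.36.
Loan B: monthly rate = 10.35%/12 = 0.0086250; payment = 30,000 × 0.0086250 / (1 − (1+0.0086250)^−48) = $765.93.
Over 24 months: Loan A costs 24 × $514.36 + $600.00 = $12,944.64; Loan B costs 24 × $765.93 + $600.00 = $18,982.32.
Loan A is cheaper by $18,982.32 − $12,944.64 = $6,037.68.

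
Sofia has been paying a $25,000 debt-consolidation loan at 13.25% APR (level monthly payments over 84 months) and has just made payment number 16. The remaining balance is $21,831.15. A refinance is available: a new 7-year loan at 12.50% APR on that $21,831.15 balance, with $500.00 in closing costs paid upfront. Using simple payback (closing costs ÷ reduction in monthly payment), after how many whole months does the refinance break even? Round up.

Current payment = 25,000 × 13.25%/12 / (1 − (1+0.0110417)^−84) = $458.20.
Refinanced payment = 21,831.15 × 0.0104167 / (1 − (1+0.0104167)^−84) = $391.24.
Monthly savings = $458.20 − $391.24 = $66.96.
Break-even = $500.00 / $66.96 = 7.47 → 8 months.

8 months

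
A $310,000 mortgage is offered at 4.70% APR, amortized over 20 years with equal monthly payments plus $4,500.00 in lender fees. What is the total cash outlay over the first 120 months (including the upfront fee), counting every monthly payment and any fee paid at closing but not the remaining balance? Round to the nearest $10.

At 4.70% the monthly rate is 0.0039167, so the payment is 310,000 × 0.0039167 / (1 − 1.0039167^−240) = $1,994.84.
Total outlay = 120 × $1,994.84 + $4,500.00 = $243,880.80.

$243,880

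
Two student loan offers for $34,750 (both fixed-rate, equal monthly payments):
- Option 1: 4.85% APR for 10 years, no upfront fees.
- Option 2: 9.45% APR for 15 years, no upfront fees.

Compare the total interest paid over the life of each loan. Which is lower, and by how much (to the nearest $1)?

Option 1 by $21,203

Option 1: monthly rate = 4.85%/12 = 0.0040417; payment = 34,750 × 0.0040417 / (1 − (1+0.0040417)^−120) = $366.04.
Total interest on Option 1 = 120 × $366.04 − $34,750 = $9,174.80.
Option 2: at 9.45% the monthly rate is 0.0078750, so the payment is 34,750 × 0.0078750 / (1 − 1.0078750^−180) = $361.82.
Total interest on Option 2 = 180 × $361.82 − $34,750 = $30,377.60.
Option 1 is lower by $21,202.80.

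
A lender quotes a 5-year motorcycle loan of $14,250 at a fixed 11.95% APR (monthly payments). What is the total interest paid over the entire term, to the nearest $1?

$4,747

At 11.95% the monthly rate is 0.0099583, so the payment is 14,250 × 0.0099583 / (1 − 1.0099583^−60) = $316.62.
Total paid = 60 × $316.62 = $18,997.20; interest = $18,997.20 − $14,250 = $4,747.20.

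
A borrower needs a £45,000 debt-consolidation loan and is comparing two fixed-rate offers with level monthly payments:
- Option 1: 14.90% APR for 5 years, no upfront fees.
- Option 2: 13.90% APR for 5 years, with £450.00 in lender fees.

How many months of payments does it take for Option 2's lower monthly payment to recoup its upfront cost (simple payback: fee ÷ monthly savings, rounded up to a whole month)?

Option 1: monthly rate = 14.9%/12 = 0.0124167; payment = 45,000 × 0.0124167 / (1 − (1+0.0124167)^−60) = £1,068.19.
Option 2: monthly rate = 13.9%/12 = 0.0115833; payment = 45,000 × 0.0115833 / (1 − (1+0.0115833)^−60) = £1,044.74.
Monthly savings = £1,068.19 − £1,044.74 = £23.45.
Break-even = £450.00 / £23.45 = 19.19 → 20 months.

20 months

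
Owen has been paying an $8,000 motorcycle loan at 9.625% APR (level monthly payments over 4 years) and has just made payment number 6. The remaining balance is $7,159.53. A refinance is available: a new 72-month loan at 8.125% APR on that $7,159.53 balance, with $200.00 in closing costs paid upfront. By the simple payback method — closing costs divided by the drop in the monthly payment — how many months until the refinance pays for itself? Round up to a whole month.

Current payment = 8,000 × 9.625%/12 / (1 − (1+0.0080208)^−48) = $201.46.
Refinanced payment = 7,159.53 × 0.0067708 / (1 − (1+0.0067708)^−72) = $125.97.
Monthly savings = $201.46 − $125.97 = $75.49.
Break-even = $200.00 / $75.49 = 2.65 → 3 months.

3 months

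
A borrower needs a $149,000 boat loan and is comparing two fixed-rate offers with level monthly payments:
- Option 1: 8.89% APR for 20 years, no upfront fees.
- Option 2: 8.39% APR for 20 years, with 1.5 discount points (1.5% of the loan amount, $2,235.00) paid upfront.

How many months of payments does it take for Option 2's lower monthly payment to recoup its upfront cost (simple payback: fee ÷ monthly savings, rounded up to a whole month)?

48 months

Option 1: monthly rate = 8.89%/12 = 0.0074083; payment = 149,000 × 0.0074083 / (1 − (1+0.0074083)^−240) = $1,330.07.
Option 2: at 8.39% the monthly rate is 0.0069917, so the payment is 149,000 × 0.0069917 / (1 − 1.0069917^−240) = $1,282.70.
Monthly savings = $1,330.07 − $1,282.70 = $47.37.
Break-even = $2,235.00 / $47.37 = 47.18 → 48 months.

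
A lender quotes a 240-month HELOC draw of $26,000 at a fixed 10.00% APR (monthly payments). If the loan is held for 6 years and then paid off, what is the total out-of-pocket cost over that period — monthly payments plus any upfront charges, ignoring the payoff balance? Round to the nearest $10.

$18,070

Monthly rate = 10%/12 = 0.0083333; payment = 26,000 × 0.0083333 / (1 − (1+0.0083333)^−240) = $250.91.
Total outlay = 72 × $250.91 = $18,065.52.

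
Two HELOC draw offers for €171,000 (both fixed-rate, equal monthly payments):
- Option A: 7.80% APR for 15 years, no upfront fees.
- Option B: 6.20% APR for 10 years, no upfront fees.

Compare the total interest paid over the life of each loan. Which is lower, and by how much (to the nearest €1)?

Option B by €60,726

Option A: monthly rate = 7.8%/12 = 0.0065000; payment = 171,000 × 0.0065000 / (1 − (1+0.0065000)^−180) = €1,614.48.
Total interest on Option A = 180 × €1,614.48 − €171,000 = €119,606.40.
Option B: monthly rate = 6.2%/12 = 0.0051667; payment = 171,000 × 0.0051667 / (1 − (1+0.0051667)^−120) = €1,915.67.
Total interest on Option B = 120 × €1,915.67 − €171,000 = €58,880.40.
Option B is lower by €60,726.00.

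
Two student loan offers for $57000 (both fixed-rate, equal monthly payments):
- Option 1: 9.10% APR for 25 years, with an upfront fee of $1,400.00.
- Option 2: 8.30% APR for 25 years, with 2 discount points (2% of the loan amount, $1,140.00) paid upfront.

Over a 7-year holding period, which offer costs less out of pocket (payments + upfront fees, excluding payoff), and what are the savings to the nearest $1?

Option 2 by $2,858

Option 1: at 9.10% the monthly rate is 0.0075833, so the payment is 57,000 × 0.0075833 / (1 − 1.0075833^−300) = $482.25.
Option 2: monthly rate = 8.3%/12 = 0.0069167; payment = 57,000 × 0.0069167 / (1 − (1+0.0069167)^−300) = $451.32.
Over 84 months: Option 1 costs 84 × $482.25 + $1,400.00 = $41,909.00; Option 2 costs 84 × $451.32 + $1,140.00 = $39,050.88.
Option 2 is cheaper by $41,909.00 − $39,050.88 = $2,858.12.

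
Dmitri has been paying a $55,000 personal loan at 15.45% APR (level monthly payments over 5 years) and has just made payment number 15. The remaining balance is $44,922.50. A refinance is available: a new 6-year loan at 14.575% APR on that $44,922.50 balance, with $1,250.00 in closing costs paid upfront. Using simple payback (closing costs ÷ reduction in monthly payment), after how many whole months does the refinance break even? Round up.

Current payment = 55,000 × 15.45%/12 / (1 − (1+0.0128750)^−60) = $1,321.47.
Refinanced payment = 44,922.50 × 0.0121458 / (1 − (1+0.0121458)^−72) = $939.55.
Monthly savings = $1,321.47 − $939.55 = $381.92.
Break-even = $1,250.00 / $381.92 = 3.27 → 4 months.

4 months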